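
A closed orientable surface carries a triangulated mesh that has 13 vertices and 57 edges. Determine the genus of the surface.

4

Every face is a triangle and each edge borders two faces, so 3F = 2·57, giving F = 38.
χ = V − E + F = 13 − 57 + 38 = -6.
For a closed orientable surface χ = 2 − 2g, so g = (2 − (-6))/2 = 4.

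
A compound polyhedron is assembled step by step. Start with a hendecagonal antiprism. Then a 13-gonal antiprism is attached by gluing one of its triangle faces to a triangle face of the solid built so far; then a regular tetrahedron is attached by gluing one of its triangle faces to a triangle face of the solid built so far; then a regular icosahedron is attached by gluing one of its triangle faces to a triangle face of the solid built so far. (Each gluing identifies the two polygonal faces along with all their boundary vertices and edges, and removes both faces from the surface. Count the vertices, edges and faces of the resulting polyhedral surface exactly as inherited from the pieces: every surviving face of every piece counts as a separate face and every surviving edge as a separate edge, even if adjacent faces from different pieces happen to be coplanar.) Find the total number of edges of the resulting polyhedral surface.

123

A hendecagonal antiprism: V=22, E=44, F=24.
Attach a 13-gonal antiprism (V=26, E=52, F=28) along a 3-gon: merge 3 vertices and 3 edges, delete both glued faces → V=45, E=93, F=50.
Attach a regular tetrahedron (V=4, E=6, F=4) along a 3-gon: merge 3 vertices and 3 edges, delete both glued faces → V=46, E=96, F=52.
Attach a regular icosahedron (V=12, E=30, F=20) along a 3-gon: merge 3 vertices and 3 edges, delete both glued faces → V=55, E=123, F=70.
Check: V − E + F = 55 − 123 + 70 = 2.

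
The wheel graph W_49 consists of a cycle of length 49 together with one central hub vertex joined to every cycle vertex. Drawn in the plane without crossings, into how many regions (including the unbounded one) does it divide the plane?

W_49 has V = 49 + 1 = 50 vertices and E = 2·49 = 98 edges.
By Euler's formula F = 2 − V + E = 2 − 50 + 98 = 50.

50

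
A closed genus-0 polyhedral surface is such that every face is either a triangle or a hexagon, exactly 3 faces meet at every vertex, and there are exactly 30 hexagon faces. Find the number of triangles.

4

Let x be the number of triangles; then F = 30 + x.
Edge–face incidences: 2E = 6·30 + 3·x = 180 + 3x.
Every vertex has degree 3, so 3V = 2E.
Euler: V − E + F = 2 ⇒ (2E)/3 − E + (30 + x) = 2.
Multiply by 6: 2·(2E) − 3·(2E) + 6·(30 + x) = 12, i.e. 180 + 6x − (180 + 3x) = 12.
Collecting terms: 3x = 12, so x = 4.
Then 2E = 180 + 3·4 = 192, so E = 96, V = 2E/3 = 64, F = 30 + 4 = 34.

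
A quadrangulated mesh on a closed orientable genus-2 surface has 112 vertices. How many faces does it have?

114

χ = 2 − 2·2 = -2, and every face is a square so 4F = 2E.
V − E + F = -2 with E = 4F/2 gives 112 − (4/2 − 1)·F = -2, so F = 114 and E = 228.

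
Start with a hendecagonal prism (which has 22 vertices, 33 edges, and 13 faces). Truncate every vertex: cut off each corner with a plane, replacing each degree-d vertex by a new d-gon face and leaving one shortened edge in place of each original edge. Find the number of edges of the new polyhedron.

99

Truncation replaces each original edge-end by a new vertex, so V′ = 2E = 66.
Each original edge survives, and each old vertex of degree d contributes d new edges; summing degrees gives Σd = 2E, so E′ = E + 2E = 3E = 99.
Each original face survives and each original vertex becomes one new face: F′ = F + V = 35.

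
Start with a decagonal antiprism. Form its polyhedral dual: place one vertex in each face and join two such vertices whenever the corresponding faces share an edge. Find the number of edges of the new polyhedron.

The base solid has V = 20, E = 40, F = 22.
The dual swaps V and F and preserves E: V′ = F = 22, E′ = E = 40, F′ = V = 20.

40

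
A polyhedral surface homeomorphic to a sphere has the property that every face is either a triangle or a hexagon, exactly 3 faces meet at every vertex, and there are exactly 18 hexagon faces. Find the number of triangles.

4

Let x be the number of triangles; then F = 18 + x.
Edge–face incidences: 2E = 6·18 + 3·x = 108 + 3x.
Every vertex has degree 3, so 3V = 2E.
Euler: V − E + F = 2 ⇒ (2E)/3 − E + (18 + x) = 2.
Multiply by 6: 2·(2E) − 3·(2E) + 6·(18 + x) = 12, i.e. 108 + 6x − (108 + 3x) = 12.
Collecting terms: 3x = 12, so x = 4.
Then 2E = 108 + 3·4 = 120, so E = 60, V = 2E/3 = 40, F = 18 + 4 = 22.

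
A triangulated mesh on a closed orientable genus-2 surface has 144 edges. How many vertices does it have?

46

χ = 2 − 2·2 = -2, and every face is a triangle so 3F = 2E.
F = 2E/3 = 96. Then V = -2 + E − F = -2 + 144 − 96 = 46.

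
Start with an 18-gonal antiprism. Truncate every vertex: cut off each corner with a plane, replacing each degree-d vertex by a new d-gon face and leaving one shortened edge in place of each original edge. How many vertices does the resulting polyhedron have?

144

The base solid has V = 36, E = 72, F = 38.
Truncation replaces each original edge-end by a new vertex, so V′ = 2E = 144.
Each original edge survives, and each old vertex of degree d contributes d new edges; summing degrees gives Σd = 2E, so E′ = E + 2E = 3E = 216.
Each original face survives and each original vertex becomes one new face: F′ = F + V = 74.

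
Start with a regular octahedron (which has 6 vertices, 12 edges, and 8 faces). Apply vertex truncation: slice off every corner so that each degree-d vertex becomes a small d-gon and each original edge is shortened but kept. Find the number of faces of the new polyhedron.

14

Truncation replaces each original edge-end by a new vertex, so V′ = 2E = 24.
Each original edge survives, and each old vertex of degree d contributes d new edges; summing degrees gives Σd = 2E, so E′ = E + 2E = 3E = 36.
Each original face survives and each original vertex becomes one new face: F′ = F + V = 14.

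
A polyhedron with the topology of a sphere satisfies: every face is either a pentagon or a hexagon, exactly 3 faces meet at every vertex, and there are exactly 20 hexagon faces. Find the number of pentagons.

12

Let x be the number of pentagons; then F = 20 + x.
Edge–face incidences: 2E = 6·20 + 5·x = 120 + 5x.
Every vertex has degree 3, so 3V = 2E.
Euler: V − E + F = 2 ⇒ (2E)/3 − E + (20 + x) = 2.
Multiply by 6: 2·(2E) − 3·(2E) + 6·(20 + x) = 12, i.e. 120 + 6x − (120 + 5x) = 12.
Collecting terms: x = 12.
Then 2E = 120 + 5·12 = 180, so E = 90, V = 2E/3 = 60, F = 20 + 12 = 32.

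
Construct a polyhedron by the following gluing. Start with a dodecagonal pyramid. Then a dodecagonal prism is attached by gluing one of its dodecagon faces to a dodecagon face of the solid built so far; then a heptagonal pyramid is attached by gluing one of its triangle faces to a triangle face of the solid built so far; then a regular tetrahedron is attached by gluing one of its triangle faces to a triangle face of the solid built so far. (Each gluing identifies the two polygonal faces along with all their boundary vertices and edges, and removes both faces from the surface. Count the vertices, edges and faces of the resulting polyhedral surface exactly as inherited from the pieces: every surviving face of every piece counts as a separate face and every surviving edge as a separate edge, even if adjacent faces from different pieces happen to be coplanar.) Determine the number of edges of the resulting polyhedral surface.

62

A dodecagonal pyramid: V=13, E=24, F=13.
Attach a dodecagonal prism (V=24, E=36, F=14) along a 12-gon: merge 12 vertices and 12 edges, delete both glued faces → V=25, E=48, F=25.
Attach a heptagonal pyramid (V=8, E=14, F=8) along a 3-gon: merge 3 vertices and 3 edges, delete both glued faces → V=30, E=59, F=31.
Attach a regular tetrahedron (V=4, E=6, F=4) along a 3-gon: merge 3 vertices and 3 edges, delete both glued faces → V=31, E=62, F=33.
Check: V − E + F = 31 − 62 + 33 = 2.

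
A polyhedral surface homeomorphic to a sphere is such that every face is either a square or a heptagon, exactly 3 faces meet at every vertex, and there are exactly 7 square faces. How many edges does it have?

21

Let x be the number of heptagons; then F = 7 + x.
Edge–face incidences: 2E = 4·7 + 7·x = 28 + 7x.
Every vertex has degree 3, so 3V = 2E.
Euler: V − E + F = 2 ⇒ (2E)/3 − E + (7 + x) = 2.
Multiply by 6: 2·(2E) − 3·(2E) + 6·(7 + x) = 12, i.e. 42 + 6x − (28 + 7x) = 12.
Collecting terms: −x + 14 = 12, so −x = −2, so x = 2.
Then 2E = 28 + 7·2 = 42, so E = 21, V = 2E/3 = 14, F = 7 + 2 = 9.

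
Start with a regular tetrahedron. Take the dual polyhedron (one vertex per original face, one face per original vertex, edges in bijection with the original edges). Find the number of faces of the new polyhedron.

4

The base solid has V = 4, E = 6, F = 4.
The dual swaps V and F and preserves E: V′ = F = 4, E′ = E = 6, F′ = V = 4.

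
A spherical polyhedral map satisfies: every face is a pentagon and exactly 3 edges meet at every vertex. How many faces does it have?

Each face has 5 edges and each edge borders two faces, so 2E = 5F.
Each vertex has degree 3, so 3V = 2E and hence V = 5F/3.
Euler: V − E + F = 2 ⇒ (5F/3) − (5F/2) + F = 2.
Multiply by 6: (10 − 15 + 6)F = 12, i.e. 1F = 12.
So F = 12, E = 5·12/2 = 30, V = 5·12/3 = 20.

12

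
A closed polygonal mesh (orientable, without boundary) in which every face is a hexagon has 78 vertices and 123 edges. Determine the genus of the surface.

Every face is a hexagon and each edge borders two faces, so 6F = 2·123, giving F = 41.
χ = V − E + F = 78 − 123 + 41 = -4.
For a closed orientable surface χ = 2 − 2g, so g = (2 − (-4))/2 = 3.

3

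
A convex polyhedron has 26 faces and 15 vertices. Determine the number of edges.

39

Here V − E + F = 2.
E = V + F − (2) = 15 + 26 − (2) = 39.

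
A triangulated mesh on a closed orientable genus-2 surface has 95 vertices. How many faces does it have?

194

χ = 2 − 2·2 = -2, and every face is a triangle so 3F = 2E.
V − E + F = -2 with E = 3F/2 gives 95 − (3/2 − 1)·F = -2, so F = 194 and E = 291.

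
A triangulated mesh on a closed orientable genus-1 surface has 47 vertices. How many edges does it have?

141

χ = 2 − 2·1 = 0, and every face is a triangle so 3F = 2E.
V − E + F = 0 with E = 3F/2 gives 47 − (3/2 − 1)·F = 0, so F = 94 and E = 141.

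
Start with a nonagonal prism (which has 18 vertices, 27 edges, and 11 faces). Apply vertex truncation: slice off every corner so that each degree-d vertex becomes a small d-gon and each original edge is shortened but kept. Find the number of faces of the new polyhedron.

Truncation replaces each original edge-end by a new vertex, so V′ = 2E = 54.
Each original edge survives, and each old vertex of degree d contributes d new edges; summing degrees gives Σd = 2E, so E′ = E + 2E = 3E = 81.
Each original face survives and each original vertex becomes one new face: F′ = F + V = 29.

29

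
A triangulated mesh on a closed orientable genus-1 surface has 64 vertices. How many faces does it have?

128

χ = 2 − 2·1 = 0, and every face is a triangle so 3F = 2E.
V − E + F = 0 with E = 3F/2 gives 64 − (3/2 − 1)·F = 0, so F = 128 and E = 192.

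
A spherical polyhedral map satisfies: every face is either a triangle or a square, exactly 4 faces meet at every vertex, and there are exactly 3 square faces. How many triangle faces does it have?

8

Let x be the number of triangles; then F = 3 + x.
Edge–face incidences: 2E = 4·3 + 3·x = 12 + 3x.
Every vertex has degree 4, so 4V = 2E.
Euler: V − E + F = 2 ⇒ (2E)/4 − E + (3 + x) = 2.
Multiply by 8: 2·(2E) − 4·(2E) + 8·(3 + x) = 16, i.e. 24 + 8x − 2·(12 + 3x) = 16.
Collecting terms: 2x = 16, so x = 8.
Then 2E = 12 + 3·8 = 36, so E = 18, V = 2E/4 = 9, F = 3 + 8 = 11.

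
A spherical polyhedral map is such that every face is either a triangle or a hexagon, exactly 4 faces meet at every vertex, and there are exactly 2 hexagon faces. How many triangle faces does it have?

12

Let x be the number of triangles; then F = 2 + x.
Edge–face incidences: 2E = 6·2 + 3·x = 12 + 3x.
Every vertex has degree 4, so 4V = 2E.
Euler: V − E + F = 2 ⇒ (2E)/4 − E + (2 + x) = 2.
Multiply by 8: 2·(2E) − 4·(2E) + 8·(2 + x) = 16, i.e. 16 + 8x − 2·(12 + 3x) = 16.
Collecting terms: 2x − 8 = 16, so 2x = 24, so x = 12.
Then 2E = 12 + 3·12 = 48, so E = 24, V = 2E/4 = 12, F = 2 + 12 = 14.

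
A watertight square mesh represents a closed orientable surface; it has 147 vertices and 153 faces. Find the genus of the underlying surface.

4

Every face is a square, so 2E = 4·153 = 612, giving E = 306.
χ = V − E + F = 147 − 306 + 153 = -6.
For a closed orientable surface χ = 2 − 2g, so g = (2 − (-6))/2 = 4.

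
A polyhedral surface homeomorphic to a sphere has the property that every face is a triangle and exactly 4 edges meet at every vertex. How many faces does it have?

8

Each face has 3 edges and each edge borders two faces, so 2E = 3F.
Each vertex has degree 4, so 4V = 2E and hence V = 3F/4.
Euler: V − E + F = 2 ⇒ (3F/4) − (3F/2) + F = 2.
Multiply by 8: (6 − 12 + 8)F = 16, i.e. 2F = 16.
So F = 8, E = 3·8/2 = 12, V = 3·8/4 = 6.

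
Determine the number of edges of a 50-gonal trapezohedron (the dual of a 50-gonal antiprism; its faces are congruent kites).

200

The n-trapezohedron (dual of the n-antiprism) has V = 2·50 + 2 = 102, E = 4·50 = 200, F = 2·50 = 100.
Check: V − E + F = 102 − 200 + 100 = 2.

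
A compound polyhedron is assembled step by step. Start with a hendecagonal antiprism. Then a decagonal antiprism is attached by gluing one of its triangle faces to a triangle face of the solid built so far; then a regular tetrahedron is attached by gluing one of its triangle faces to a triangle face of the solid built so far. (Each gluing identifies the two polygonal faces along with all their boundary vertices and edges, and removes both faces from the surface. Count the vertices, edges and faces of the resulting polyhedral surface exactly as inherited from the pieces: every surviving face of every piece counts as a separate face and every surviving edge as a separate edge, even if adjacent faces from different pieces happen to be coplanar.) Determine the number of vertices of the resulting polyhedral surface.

A hendecagonal antiprism: V=22, E=44, F=24.
Attach a decagonal antiprism (V=20, E=40, F=22) along a 3-gon: merge 3 vertices and 3 edges, delete both glued faces → V=39, E=81, F=44.
Attach a regular tetrahedron (V=4, E=6, F=4) along a 3-gon: merge 3 vertices and 3 edges, delete both glued faces → V=40, E=84, F=46.
Check: V − E + F = 40 − 84 + 46 = 2.

40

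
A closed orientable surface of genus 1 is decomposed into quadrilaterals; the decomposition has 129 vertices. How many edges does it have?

258

χ = 2 − 2·1 = 0, and every face is a square so 4F = 2E.
V − E + F = 0 with E = 4F/2 gives 129 − (4/2 − 1)·F = 0, so F = 129 and E = 258.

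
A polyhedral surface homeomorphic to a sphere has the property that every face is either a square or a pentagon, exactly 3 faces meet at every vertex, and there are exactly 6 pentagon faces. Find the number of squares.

Let x be the number of squares; then F = 6 + x.
Edge–face incidences: 2E = 5·6 + 4·x = 30 + 4x.
Every vertex has degree 3, so 3V = 2E.
Euler: V − E + F = 2 ⇒ (2E)/3 − E + (6 + x) = 2.
Multiply by 6: 2·(2E) − 3·(2E) + 6·(6 + x) = 12, i.e. 36 + 6x − (30 + 4x) = 12.
Collecting terms: 2x + 6 = 12, so 2x = 6, so x = 3.
Then 2E = 30 + 4·3 = 42, so E = 21, V = 2E/3 = 14, F = 6 + 3 = 9.

3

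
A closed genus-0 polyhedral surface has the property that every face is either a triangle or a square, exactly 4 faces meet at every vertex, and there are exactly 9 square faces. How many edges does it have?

Let x be the number of triangles; then F = 9 + x.
Edge–face incidences: 2E = 4·9 + 3·x = 36 + 3x.
Every vertex has degree 4, so 4V = 2E.
Euler: V − E + F = 2 ⇒ (2E)/4 − E + (9 + x) = 2.
Multiply by 8: 2·(2E) − 4·(2E) + 8·(9 + x) = 16, i.e. 72 + 8x − 2·(36 + 3x) = 16.
Collecting terms: 2x = 16, so x = 8.
Then 2E = 36 + 3·8 = 60, so E = 30, V = 2E/4 = 15, F = 9 + 8 = 17.

30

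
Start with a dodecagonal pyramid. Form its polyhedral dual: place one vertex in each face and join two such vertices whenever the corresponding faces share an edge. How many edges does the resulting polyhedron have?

24

The base solid has V = 13, E = 24, F = 13.
The dual swaps V and F and preserves E: V′ = F = 13, E′ = E = 24, F′ = V = 13.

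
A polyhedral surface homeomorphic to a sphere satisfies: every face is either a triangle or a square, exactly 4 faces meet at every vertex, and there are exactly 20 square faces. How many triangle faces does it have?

Let x be the number of triangles; then F = 20 + x.
Edge–face incidences: 2E = 4·20 + 3·x = 80 + 3x.
Every vertex has degree 4, so 4V = 2E.
Euler: V − E + F = 2 ⇒ (2E)/4 − E + (20 + x) = 2.
Multiply by 8: 2·(2E) − 4·(2E) + 8·(20 + x) = 16, i.e. 160 + 8x − 2·(80 + 3x) = 16.
Collecting terms: 2x = 16, so x = 8.
Then 2E = 80 + 3·8 = 104, so E = 52, V = 2E/4 = 26, F = 20 + 8 = 28.

8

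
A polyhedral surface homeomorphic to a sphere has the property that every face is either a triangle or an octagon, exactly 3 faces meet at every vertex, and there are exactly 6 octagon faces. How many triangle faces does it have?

Let x be the number of triangles; then F = 6 + x.
Edge–face incidences: 2E = 8·6 + 3·x = 48 + 3x.
Every vertex has degree 3, so 3V = 2E.
Euler: V − E + F = 2 ⇒ (2E)/3 − E + (6 + x) = 2.
Multiply by 6: 2·(2E) − 3·(2E) + 6·(6 + x) = 12, i.e. 36 + 6x − (48 + 3x) = 12.
Collecting terms: 3x − 12 = 12, so 3x = 24, so x = 8.
Then 2E = 48 + 3·8 = 72, so E = 36, V = 2E/3 = 24, F = 6 + 8 = 14.

8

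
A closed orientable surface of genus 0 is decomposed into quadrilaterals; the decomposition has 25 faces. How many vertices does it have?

27

χ = 2 − 2·0 = 2, and every face is a square so 4F = 2E.
E = 4·25/2 = 50. Then V = 2 + E − F = 2 + 50 − 25 = 27.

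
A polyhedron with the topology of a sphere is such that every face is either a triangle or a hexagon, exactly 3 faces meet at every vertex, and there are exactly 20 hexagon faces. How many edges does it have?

66

Let x be the number of triangles; then F = 20 + x.
Edge–face incidences: 2E = 6·20 + 3·x = 120 + 3x.
Every vertex has degree 3, so 3V = 2E.
Euler: V − E + F = 2 ⇒ (2E)/3 − E + (20 + x) = 2.
Multiply by 6: 2·(2E) − 3·(2E) + 6·(20 + x) = 12, i.e. 120 + 6x − (120 + 3x) = 12.
Collecting terms: 3x = 12, so x = 4.
Then 2E = 120 + 3·4 = 132, so E = 66, V = 2E/3 = 44, F = 20 + 4 = 24.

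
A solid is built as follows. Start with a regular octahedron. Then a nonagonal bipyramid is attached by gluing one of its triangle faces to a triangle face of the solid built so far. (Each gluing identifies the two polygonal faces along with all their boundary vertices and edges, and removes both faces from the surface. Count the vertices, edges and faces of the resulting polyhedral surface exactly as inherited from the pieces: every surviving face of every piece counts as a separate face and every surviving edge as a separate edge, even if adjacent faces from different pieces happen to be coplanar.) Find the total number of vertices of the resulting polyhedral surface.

A regular octahedron: V=6, E=12, F=8.
Attach a nonagonal bipyramid (V=11, E=27, F=18) along a 3-gon: merge 3 vertices and 3 edges, delete both glued faces → V=14, E=36, F=24.
Check: V − E + F = 14 − 36 + 24 = 2.

14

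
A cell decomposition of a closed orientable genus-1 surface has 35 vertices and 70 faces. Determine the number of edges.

105

For a closed orientable surface of genus 1, χ = 2 − 2·1 = 0.
E = V + F − (0) = 35 + 70 − (0) = 105.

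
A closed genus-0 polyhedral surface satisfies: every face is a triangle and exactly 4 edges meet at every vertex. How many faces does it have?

Each face has 3 edges and each edge borders two faces, so 2E = 3F.
Each vertex has degree 4, so 4V = 2E and hence V = 3F/4.
Euler: V − E + F = 2 ⇒ (3F/4) − (3F/2) + F = 2.
Multiply by 8: (6 − 12 + 8)F = 16, i.e. 2F = 16.
So F = 8, E = 3·8/2 = 12, V = 3·8/4 = 6.

8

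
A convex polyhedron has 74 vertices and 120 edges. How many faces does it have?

Here V − E + F = 2.
F = 2 − V + E = 2 − 74 + 120 = 48.

48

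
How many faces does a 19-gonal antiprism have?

40

An antiprism on an n-gon has two n-gon caps and 2n triangles: V = 2·19 = 38, E = 4·19 = 76, F = 2·19 + 2 = 40.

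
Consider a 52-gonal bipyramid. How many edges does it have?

A bipyramid over an n-gon has 2n triangular faces and n + 2 vertices: V = 52 + 2 = 54, E = 3·52 = 156, F = 2·52 = 104.
Check: V − E + F = 54 − 156 + 104 = 2.

156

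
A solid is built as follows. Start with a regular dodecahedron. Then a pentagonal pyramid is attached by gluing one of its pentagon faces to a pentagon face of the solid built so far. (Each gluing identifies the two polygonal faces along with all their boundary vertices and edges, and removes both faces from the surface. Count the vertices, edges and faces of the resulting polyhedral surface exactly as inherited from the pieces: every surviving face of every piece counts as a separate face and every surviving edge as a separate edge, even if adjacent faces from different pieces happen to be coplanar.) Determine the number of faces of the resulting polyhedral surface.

A regular dodecahedron: V=20, E=30, F=12.
Attach a pentagonal pyramid (V=6, E=10, F=6) along a 5-gon: merge 5 vertices and 5 edges, delete both glued faces → V=21, E=35, F=16.
Check: V − E + F = 21 − 35 + 16 = 2.

16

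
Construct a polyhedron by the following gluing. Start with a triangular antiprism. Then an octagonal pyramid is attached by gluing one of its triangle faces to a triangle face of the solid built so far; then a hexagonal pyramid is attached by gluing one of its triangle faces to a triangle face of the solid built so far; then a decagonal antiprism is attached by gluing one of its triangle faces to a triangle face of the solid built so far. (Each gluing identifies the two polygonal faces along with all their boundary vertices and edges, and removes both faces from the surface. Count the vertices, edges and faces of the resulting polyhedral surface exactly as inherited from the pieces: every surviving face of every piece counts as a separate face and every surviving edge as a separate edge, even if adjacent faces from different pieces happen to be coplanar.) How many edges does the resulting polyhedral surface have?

71

A triangular antiprism: V=6, E=12, F=8.
Attach an octagonal pyramid (V=9, E=16, F=9) along a 3-gon: merge 3 vertices and 3 edges, delete both glued faces → V=12, E=25, F=15.
Attach a hexagonal pyramid (V=7, E=12, F=7) along a 3-gon: merge 3 vertices and 3 edges, delete both glued faces → V=16, E=34, F=20.
Attach a decagonal antiprism (V=20, E=40, F=22) along a 3-gon: merge 3 vertices and 3 edges, delete both glued faces → V=33, E=71, F=40.
Check: V − E + F = 33 − 71 + 40 = 2.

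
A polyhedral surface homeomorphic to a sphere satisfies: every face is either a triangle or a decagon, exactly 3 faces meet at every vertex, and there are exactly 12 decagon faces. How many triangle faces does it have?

20

Let x be the number of triangles; then F = 12 + x.
Edge–face incidences: 2E = 10·12 + 3·x = 120 + 3x.
Every vertex has degree 3, so 3V = 2E.
Euler: V − E + F = 2 ⇒ (2E)/3 − E + (12 + x) = 2.
Multiply by 6: 2·(2E) − 3·(2E) + 6·(12 + x) = 12, i.e. 72 + 6x − (120 + 3x) = 12.
Collecting terms: 3x − 48 = 12, so 3x = 60, so x = 20.
Then 2E = 120 + 3·20 = 180, so E = 90, V = 2E/3 = 60, F = 12 + 20 = 32.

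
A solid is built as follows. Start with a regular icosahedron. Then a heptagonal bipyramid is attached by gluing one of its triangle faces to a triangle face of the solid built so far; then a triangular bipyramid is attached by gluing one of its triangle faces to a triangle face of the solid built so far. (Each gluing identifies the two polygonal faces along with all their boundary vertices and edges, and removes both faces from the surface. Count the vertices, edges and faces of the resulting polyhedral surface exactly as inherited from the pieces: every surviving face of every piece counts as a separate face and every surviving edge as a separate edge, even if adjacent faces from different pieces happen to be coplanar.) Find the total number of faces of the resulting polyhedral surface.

A regular icosahedron: V=12, E=30, F=20.
Attach a heptagonal bipyramid (V=9, E=21, F=14) along a 3-gon: merge 3 vertices and 3 edges, delete both glued faces → V=18, E=48, F=32.
Attach a triangular bipyramid (V=5, E=9, F=6) along a 3-gon: merge 3 vertices and 3 edges, delete both glued faces → V=20, E=54, F=36.
Check: V − E + F = 20 − 54 + 36 = 2.

36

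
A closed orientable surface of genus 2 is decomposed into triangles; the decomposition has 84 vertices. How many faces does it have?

172

χ = 2 − 2·2 = -2, and every face is a triangle so 3F = 2E.
V − E + F = -2 with E = 3F/2 gives 84 − (3/2 − 1)·F = -2, so F = 172 and E = 258.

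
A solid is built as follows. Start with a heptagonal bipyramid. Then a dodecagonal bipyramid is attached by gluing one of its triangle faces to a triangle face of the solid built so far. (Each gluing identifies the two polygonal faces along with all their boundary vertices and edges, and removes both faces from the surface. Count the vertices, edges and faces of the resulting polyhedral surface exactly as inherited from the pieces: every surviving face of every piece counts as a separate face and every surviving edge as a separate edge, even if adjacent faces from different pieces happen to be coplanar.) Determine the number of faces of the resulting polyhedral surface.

A heptagonal bipyramid: V=9, E=21, F=14.
Attach a dodecagonal bipyramid (V=14, E=36, F=24) along a 3-gon: merge 3 vertices and 3 edges, delete both glued faces → V=20, E=54, F=36.
Check: V − E + F = 20 − 54 + 36 = 2.

36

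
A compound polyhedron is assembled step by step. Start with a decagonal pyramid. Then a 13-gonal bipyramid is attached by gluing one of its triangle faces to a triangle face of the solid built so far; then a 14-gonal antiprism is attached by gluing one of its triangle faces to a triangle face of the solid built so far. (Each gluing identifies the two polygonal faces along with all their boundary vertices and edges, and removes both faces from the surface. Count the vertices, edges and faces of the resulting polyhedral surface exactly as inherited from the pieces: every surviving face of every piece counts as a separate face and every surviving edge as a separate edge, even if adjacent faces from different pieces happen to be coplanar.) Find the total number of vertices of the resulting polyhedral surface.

A decagonal pyramid: V=11, E=20, F=11.
Attach a 13-gonal bipyramid (V=15, E=39, F=26) along a 3-gon: merge 3 vertices and 3 edges, delete both glued faces → V=23, E=56, F=35.
Attach a 14-gonal antiprism (V=28, E=56, F=30) along a 3-gon: merge 3 vertices and 3 edges, delete both glued faces → V=48, E=109, F=63.
Check: V − E + F = 48 − 109 + 63 = 2.

48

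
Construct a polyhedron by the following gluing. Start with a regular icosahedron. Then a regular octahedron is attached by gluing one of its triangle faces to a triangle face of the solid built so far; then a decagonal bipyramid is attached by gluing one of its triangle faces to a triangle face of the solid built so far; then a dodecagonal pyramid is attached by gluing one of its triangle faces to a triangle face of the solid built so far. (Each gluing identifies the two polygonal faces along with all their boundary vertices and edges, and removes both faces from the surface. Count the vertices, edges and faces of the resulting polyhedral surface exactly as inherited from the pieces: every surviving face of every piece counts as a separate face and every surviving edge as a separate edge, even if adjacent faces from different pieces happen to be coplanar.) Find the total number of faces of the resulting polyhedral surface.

55

A regular icosahedron: V=12, E=30, F=20.
Attach a regular octahedron (V=6, E=12, F=8) along a 3-gon: merge 3 vertices and 3 edges, delete both glued faces → V=15, E=39, F=26.
Attach a decagonal bipyramid (V=12, E=30, F=20) along a 3-gon: merge 3 vertices and 3 edges, delete both glued faces → V=24, E=66, F=44.
Attach a dodecagonal pyramid (V=13, E=24, F=13) along a 3-gon: merge 3 vertices and 3 edges, delete both glued faces → V=34, E=87, F=55.
Check: V − E + F = 34 − 87 + 55 = 2.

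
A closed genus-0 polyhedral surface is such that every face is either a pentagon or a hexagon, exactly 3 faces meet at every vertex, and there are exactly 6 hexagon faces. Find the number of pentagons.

12

Let x be the number of pentagons; then F = 6 + x.
Edge–face incidences: 2E = 6·6 + 5·x = 36 + 5x.
Every vertex has degree 3, so 3V = 2E.
Euler: V − E + F = 2 ⇒ (2E)/3 − E + (6 + x) = 2.
Multiply by 6: 2·(2E) − 3·(2E) + 6·(6 + x) = 12, i.e. 36 + 6x − (36 + 5x) = 12.
Collecting terms: x = 12.
Then 2E = 36 + 5·12 = 96, so E = 48, V = 2E/3 = 32, F = 6 + 12 = 18.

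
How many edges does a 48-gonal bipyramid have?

A bipyramid over an n-gon has 2n triangular faces and n + 2 vertices: V = 48 + 2 = 50, E = 3·48 = 144, F = 2·48 = 96.
Check: V − E + F = 50 − 144 + 96 = 2.

144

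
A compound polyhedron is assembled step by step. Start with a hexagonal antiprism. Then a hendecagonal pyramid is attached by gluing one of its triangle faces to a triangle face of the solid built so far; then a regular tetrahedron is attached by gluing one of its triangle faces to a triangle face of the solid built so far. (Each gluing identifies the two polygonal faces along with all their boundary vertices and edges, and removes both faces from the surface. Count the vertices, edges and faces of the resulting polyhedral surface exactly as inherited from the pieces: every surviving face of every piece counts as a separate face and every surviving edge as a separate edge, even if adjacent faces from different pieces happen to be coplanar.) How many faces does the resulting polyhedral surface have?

26

A hexagonal antiprism: V=12, E=24, F=14.
Attach a hendecagonal pyramid (V=12, E=22, F=12) along a 3-gon: merge 3 vertices and 3 edges, delete both glued faces → V=21, E=43, F=24.
Attach a regular tetrahedron (V=4, E=6, F=4) along a 3-gon: merge 3 vertices and 3 edges, delete both glued faces → V=22, E=46, F=26.
Check: V − E + F = 22 − 46 + 26 = 2.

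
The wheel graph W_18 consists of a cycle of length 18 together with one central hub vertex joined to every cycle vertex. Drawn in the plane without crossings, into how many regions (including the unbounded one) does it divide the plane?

W_18 has V = 18 + 1 = 19 vertices and E = 2·18 = 36 edges.
By Euler's formula F = 2 − V + E = 2 − 19 + 36 = 19.

19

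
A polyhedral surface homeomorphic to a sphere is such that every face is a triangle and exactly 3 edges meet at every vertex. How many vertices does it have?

Each face has 3 edges and each edge borders two faces, so 2E = 3F.
Each vertex has degree 3, so 3V = 2E and hence V = 3F/3.
Euler: V − E + F = 2 ⇒ (3F/3) − (3F/2) + F = 2.
Multiply by 6: (6 − 9 + 6)F = 12, i.e. 3F = 12.
So F = 4, E = 3·4/2 = 6, V = 3·4/3 = 4.

4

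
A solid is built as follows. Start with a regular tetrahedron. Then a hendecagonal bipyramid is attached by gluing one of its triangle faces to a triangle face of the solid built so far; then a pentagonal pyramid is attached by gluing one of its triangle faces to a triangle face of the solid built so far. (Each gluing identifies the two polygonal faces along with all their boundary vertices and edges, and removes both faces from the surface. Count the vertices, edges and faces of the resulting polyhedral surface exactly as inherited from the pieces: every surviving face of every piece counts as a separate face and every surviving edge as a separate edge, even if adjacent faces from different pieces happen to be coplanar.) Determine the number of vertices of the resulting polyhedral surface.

17

A regular tetrahedron: V=4, E=6, F=4.
Attach a hendecagonal bipyramid (V=13, E=33, F=22) along a 3-gon: merge 3 vertices and 3 edges, delete both glued faces → V=14, E=36, F=24.
Attach a pentagonal pyramid (V=6, E=10, F=6) along a 3-gon: merge 3 vertices and 3 edges, delete both glued faces → V=17, E=43, F=28.
Check: V − E + F = 17 − 43 + 28 = 2.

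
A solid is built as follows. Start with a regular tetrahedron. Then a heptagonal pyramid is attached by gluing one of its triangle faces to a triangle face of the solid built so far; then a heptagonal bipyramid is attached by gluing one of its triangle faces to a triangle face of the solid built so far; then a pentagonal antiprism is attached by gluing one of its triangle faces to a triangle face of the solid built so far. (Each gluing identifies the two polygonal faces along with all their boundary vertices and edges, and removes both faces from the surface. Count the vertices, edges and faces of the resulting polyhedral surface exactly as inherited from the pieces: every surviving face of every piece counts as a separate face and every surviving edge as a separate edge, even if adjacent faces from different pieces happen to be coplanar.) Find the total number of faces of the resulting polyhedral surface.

A regular tetrahedron: V=4, E=6, F=4.
Attach a heptagonal pyramid (V=8, E=14, F=8) along a 3-gon: merge 3 vertices and 3 edges, delete both glued faces → V=9, E=17, F=10.
Attach a heptagonal bipyramid (V=9, E=21, F=14) along a 3-gon: merge 3 vertices and 3 edges, delete both glued faces → V=15, E=35, F=22.
Attach a pentagonal antiprism (V=10, E=20, F=12) along a 3-gon: merge 3 vertices and 3 edges, delete both glued faces → V=22, E=52, F=32.
Check: V − E + F = 22 − 52 + 32 = 2.

32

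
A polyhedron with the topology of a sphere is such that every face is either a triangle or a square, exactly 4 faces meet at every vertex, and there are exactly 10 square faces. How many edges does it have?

Let x be the number of triangles; then F = 10 + x.
Edge–face incidences: 2E = 4·10 + 3·x = 40 + 3x.
Every vertex has degree 4, so 4V = 2E.
Euler: V − E + F = 2 ⇒ (2E)/4 − E + (10 + x) = 2.
Multiply by 8: 2·(2E) − 4·(2E) + 8·(10 + x) = 16, i.e. 80 + 8x − 2·(40 + 3x) = 16.
Collecting terms: 2x = 16, so x = 8.
Then 2E = 40 + 3·8 = 64, so E = 32, V = 2E/4 = 16, F = 10 + 8 = 18.

32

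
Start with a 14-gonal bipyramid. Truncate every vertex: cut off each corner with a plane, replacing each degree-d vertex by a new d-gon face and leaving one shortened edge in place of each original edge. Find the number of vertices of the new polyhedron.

The base solid has V = 16, E = 42, F = 28.
Truncation replaces each original edge-end by a new vertex, so V′ = 2E = 84.
Each original edge survives, and each old vertex of degree d contributes d new edges; summing degrees gives Σd = 2E, so E′ = E + 2E = 3E = 126.
Each original face survives and each original vertex becomes one new face: F′ = F + V = 44.

84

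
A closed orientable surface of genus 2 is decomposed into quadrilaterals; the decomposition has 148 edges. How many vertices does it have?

72

χ = 2 − 2·2 = -2, and every face is a square so 4F = 2E.
F = 2E/4 = 74. Then V = -2 + E − F = -2 + 148 − 74 = 72.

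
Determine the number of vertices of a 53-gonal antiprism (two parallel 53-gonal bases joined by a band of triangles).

An antiprism on an n-gon has two n-gon caps and 2n triangles: V = 2·53 = 106, E = 4·53 = 212, F = 2·53 + 2 = 108.

106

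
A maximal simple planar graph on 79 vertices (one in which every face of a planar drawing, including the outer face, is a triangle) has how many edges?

In a plane triangulation 3F = 2E and V − E + F = 2, so E = 3V − 6 = 3·79 − 6 = 231.

231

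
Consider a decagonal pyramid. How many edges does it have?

A pyramid on an n-gon base has one n-gon and n triangles: V = 10 + 1 = 11, E = 2·10 = 20, F = 10 + 1 = 11.

20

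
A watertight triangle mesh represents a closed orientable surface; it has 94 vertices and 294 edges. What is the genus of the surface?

3

Every face is a triangle and each edge borders two faces, so 3F = 2·294, giving F = 196.
χ = V − E + F = 94 − 294 + 196 = -4.
For a closed orientable surface χ = 2 − 2g, so g = (2 − (-4))/2 = 3.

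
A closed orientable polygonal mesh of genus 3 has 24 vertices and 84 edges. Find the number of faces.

56

For a closed orientable surface of genus 3, χ = 2 − 2·3 = -4.
F = -4 − V + E = -4 − 24 + 84 = 56.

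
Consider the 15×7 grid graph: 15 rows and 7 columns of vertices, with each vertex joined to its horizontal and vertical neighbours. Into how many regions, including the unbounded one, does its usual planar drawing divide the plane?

The grid has V = 15·7 = 105 vertices and E = 15·6 + 7·14 = 188 edges.
F = 2 − V + E = 2 − 105 + 188 = 85.

85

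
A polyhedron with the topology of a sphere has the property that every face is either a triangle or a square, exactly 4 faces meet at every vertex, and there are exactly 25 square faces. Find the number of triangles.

Let x be the number of triangles; then F = 25 + x.
Edge–face incidences: 2E = 4·25 + 3·x = 100 + 3x.
Every vertex has degree 4, so 4V = 2E.
Euler: V − E + F = 2 ⇒ (2E)/4 − E + (25 + x) = 2.
Multiply by 8: 2·(2E) − 4·(2E) + 8·(25 + x) = 16, i.e. 200 + 8x − 2·(100 + 3x) = 16.
Collecting terms: 2x = 16, so x = 8.
Then 2E = 100 + 3·8 = 124, so E = 62, V = 2E/4 = 31, F = 25 + 8 = 33.

8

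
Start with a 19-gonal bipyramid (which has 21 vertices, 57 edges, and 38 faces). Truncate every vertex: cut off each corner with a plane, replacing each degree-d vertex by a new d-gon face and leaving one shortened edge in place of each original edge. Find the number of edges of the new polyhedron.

171

Truncation replaces each original edge-end by a new vertex, so V′ = 2E = 114.
Each original edge survives, and each old vertex of degree d contributes d new edges; summing degrees gives Σd = 2E, so E′ = E + 2E = 3E = 171.
Each original face survives and each original vertex becomes one new face: F′ = F + V = 59.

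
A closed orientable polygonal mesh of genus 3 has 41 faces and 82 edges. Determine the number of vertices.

For a closed orientable surface of genus 3, χ = 2 − 2·3 = -4.
V = -4 + E − F = -4 + 82 − 41 = 37.

37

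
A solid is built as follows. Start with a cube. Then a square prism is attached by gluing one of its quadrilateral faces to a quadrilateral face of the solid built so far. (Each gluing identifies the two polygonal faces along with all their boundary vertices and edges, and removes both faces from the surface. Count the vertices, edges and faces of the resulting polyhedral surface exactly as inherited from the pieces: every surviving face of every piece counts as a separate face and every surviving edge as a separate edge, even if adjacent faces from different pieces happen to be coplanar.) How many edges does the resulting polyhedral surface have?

A cube: V=8, E=12, F=6.
Attach a square prism (V=8, E=12, F=6) along a 4-gon: merge 4 vertices and 4 edges, delete both glued faces → V=12, E=20, F=10.
Check: V − E + F = 12 − 20 + 10 = 2.

20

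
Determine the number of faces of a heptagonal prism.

A prism on an n-gon has two n-gon bases and n rectangular sides: V = 2·7 = 14, E = 3·7 = 21, F = 7 + 2 = 9.

9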